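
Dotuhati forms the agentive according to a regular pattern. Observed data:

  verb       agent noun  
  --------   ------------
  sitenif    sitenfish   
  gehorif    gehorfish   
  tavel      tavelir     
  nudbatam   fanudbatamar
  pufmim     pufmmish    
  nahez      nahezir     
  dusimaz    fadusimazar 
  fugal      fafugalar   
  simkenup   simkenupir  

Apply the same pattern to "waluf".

"waluf" has last vowel 'u'. The one such stem in the data (simkenup → simkenupir) adds -ir, so the same rule applies.
The other patterns: stems whose last vowel is 'a' add fa- … -ar around the stem; stems whose last vowel is 'i' delete the last vowel and add -ish.
So waluf → walufir.

walufir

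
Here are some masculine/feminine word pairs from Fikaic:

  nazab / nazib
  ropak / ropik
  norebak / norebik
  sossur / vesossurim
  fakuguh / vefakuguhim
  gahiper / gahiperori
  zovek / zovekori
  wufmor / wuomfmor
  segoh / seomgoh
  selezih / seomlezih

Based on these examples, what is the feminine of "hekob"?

sossur and gahiper both end in -r yet inflect differently (vesossurim, gahiperori), so the final letter is not what conditions the rule; the last vowel is.
"hekob" has last vowel 'o'. The stems whose last vowel is 'o' (wufmor → wuomfmor, segoh → seomgoh) insert -om- after the first vowel.
So hekob → heomkob.

heomkob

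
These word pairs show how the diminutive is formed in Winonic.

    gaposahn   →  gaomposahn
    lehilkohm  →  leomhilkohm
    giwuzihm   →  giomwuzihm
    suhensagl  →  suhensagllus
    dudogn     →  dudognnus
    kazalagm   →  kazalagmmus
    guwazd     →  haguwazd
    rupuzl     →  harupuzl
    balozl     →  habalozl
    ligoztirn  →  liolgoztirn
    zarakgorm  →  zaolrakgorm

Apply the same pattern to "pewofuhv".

peomwofuhv

gaposahn and dudogn both end in -n yet inflect differently (gaomposahn, dudognnus), so the final letter is not what conditions the rule; the second-to-last letter is.
"pewofuhv" has second-to-last letter 'h'. The stems whose second-to-last letter is 'h' (gaposahn → gaomposahn, lehilkohm → leomhilkohm, giwuzihm → giomwuzihm) insert -om- after the first vowel.
The other patterns: stems whose second-to-last letter is 'g' double the final consonant and add -us; stems whose second-to-last letter is 'z' add the prefix ha-; stems whose second-to-last letter is 'r' insert -ol- after the first vowel.
So pewofuhv → peomwofuhv.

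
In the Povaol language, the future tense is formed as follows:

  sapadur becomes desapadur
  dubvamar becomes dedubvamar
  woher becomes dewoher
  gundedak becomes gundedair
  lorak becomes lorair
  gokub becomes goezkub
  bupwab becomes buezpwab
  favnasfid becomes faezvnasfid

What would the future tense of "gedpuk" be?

dubvamar and gundedak both have last vowel 'a' yet inflect differently (dedubvamar, gundedair), so the last vowel is not what conditions the rule; the final letter is.
"gedpuk" ends in -k. The stems ending in -k (gundedak → gundedair, lorak → lorair) drop the final letter and add -ir.
So gedpuk → gedpuir.

gedpuir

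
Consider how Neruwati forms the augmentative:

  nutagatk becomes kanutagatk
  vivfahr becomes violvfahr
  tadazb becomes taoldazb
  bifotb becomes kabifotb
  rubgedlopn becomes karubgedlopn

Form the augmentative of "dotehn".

dooltehn

"dotehn" has second-to-last letter 'h'. The one such stem in the data (vivfahr → violvfahr) inserts -ol- after the first vowel (as does tadazb), so the same rule applies.
The other pattern: stems whose second-to-last letter is 'p' or 't' add the prefix ka-.
So dotehn → dooltehn.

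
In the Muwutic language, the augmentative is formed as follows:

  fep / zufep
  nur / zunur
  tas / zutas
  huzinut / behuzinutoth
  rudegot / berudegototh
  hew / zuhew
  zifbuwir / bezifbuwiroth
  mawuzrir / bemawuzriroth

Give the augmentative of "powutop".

mawuzrir and nur both end in -r yet inflect differently (bemawuzriroth, zunur), so the final letter is not what conditions the rule; the number of vowels is.
"powutop" has 3 vowels. The stems with 3 vowels (huzinut → behuzinutoth, mawuzrir → bemawuzriroth, zifbuwir → bezifbuwiroth) add be- … -oth around the stem.
So powutop → bepowutopoth.

bepowutopoth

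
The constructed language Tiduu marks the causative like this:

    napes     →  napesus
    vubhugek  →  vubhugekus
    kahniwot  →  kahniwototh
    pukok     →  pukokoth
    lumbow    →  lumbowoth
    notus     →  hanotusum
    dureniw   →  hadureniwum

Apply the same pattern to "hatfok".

vubhugek and pukok both end in -k yet inflect differently (vubhugekus, pukokoth), so the final letter is not what conditions the rule; the last vowel is.
"hatfok" has last vowel 'o'. The stems whose last vowel is 'o' (kahniwot → kahniwototh, pukok → pukokoth, lumbow → lumbowoth) add -oth.
So hatfok → hatfokoth.

hatfokoth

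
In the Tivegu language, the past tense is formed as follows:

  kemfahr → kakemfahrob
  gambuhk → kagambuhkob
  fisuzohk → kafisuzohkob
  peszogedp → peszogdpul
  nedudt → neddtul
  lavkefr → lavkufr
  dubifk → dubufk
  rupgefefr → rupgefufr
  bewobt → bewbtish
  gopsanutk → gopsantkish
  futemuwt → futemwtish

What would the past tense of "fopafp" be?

fopufp

kemfahr and lavkefr both end in -r yet inflect differently (kakemfahrob, lavkufr), so the final letter is not what conditions the rule; the second-to-last letter is.
"fopafp" has second-to-last letter 'f'. The stems whose second-to-last letter is 'f' (lavkefr → lavkufr, dubifk → dubufk, rupgefefr → rupgefufr) change the last vowel to 'u'.
So fopafp → fopufp.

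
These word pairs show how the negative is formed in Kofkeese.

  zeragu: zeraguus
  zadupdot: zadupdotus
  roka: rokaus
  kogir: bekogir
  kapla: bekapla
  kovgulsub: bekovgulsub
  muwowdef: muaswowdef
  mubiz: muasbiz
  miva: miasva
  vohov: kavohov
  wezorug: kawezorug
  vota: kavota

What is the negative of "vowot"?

roka and kapla both end in -a yet inflect differently (rokaus, bekapla), so the final letter is not what conditions the rule; the first letter is.
"vowot" begins with v-. The stems beginning with v- (vohov → kavohov, vota → kavota) add the prefix ka-.
So vowot → kavowot.

kavowot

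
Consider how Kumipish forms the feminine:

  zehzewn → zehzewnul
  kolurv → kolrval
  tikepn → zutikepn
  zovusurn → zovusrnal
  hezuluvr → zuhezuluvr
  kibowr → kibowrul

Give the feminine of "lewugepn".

zulewugepn

"lewugepn" has second-to-last letter 'p'. The one such stem in the data (tikepn → zutikepn) adds the prefix zu-, so the same rule applies.
The other patterns: stems whose second-to-last letter is 'r' delete the last vowel and add -al; stems whose second-to-last letter is 'w' add -ul.
So lewugepn → zulewugepn.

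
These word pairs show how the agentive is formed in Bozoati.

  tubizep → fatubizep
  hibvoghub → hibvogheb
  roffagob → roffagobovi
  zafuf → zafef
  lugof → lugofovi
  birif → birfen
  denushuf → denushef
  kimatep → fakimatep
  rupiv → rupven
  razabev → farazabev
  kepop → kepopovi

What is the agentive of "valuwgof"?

valuwgofovi

"valuwgof" has last vowel 'o'. The stems whose last vowel is 'o' (lugof → lugofovi, kepop → kepopovi, roffagob → roffagobovi) add -ovi.
The other patterns: stems whose last vowel is 'e' add the prefix fa-; stems whose last vowel is 'u' change the last vowel to 'e'; stems whose last vowel is 'i' delete the last vowel and add -en.
So valuwgof → valuwgofovi.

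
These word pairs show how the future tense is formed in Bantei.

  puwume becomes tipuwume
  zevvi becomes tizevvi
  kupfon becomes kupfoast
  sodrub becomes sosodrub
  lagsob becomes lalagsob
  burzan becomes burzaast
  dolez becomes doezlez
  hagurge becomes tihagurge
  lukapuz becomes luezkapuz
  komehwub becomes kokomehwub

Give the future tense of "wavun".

"wavun" ends in -n. The stems ending in -n (burzan → burzaast, kupfon → kupfoast) drop the final letter and add -ast.
So wavun → wavuast.

wavuast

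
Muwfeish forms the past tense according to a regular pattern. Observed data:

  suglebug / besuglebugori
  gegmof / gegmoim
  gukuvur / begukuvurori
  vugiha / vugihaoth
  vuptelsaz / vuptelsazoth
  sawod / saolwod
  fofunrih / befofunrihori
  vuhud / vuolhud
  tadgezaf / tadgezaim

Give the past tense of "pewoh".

gegmof and sawod both have last vowel 'o' yet inflect differently (gegmoim, saolwod), so the last vowel is not what conditions the rule; the final letter is.
"pewoh" ends in -h. The one such stem in the data (fofunrih → befofunrihori) adds be- … -ori around the stem, so the same rule applies.
So pewoh → bepewohori.

bepewohori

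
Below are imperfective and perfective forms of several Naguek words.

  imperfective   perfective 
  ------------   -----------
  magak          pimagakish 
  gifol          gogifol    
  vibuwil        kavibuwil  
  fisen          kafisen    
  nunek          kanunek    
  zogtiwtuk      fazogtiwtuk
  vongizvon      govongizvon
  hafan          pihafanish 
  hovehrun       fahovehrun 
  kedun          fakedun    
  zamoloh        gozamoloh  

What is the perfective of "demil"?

vongizvon and kedun both end in -n yet inflect differently (govongizvon, fakedun), so the final letter is not what conditions the rule; the last vowel is.
"demil" has last vowel 'i'. The one such stem in the data (vibuwil → kavibuwil) adds the prefix ka-, so the same rule applies.
The other patterns: stems whose last vowel is 'o' add the prefix go-; stems whose last vowel is 'u' add the prefix fa-; stems whose last vowel is 'a' add pi- … -ish around the stem.
So demil → kademil.

kademil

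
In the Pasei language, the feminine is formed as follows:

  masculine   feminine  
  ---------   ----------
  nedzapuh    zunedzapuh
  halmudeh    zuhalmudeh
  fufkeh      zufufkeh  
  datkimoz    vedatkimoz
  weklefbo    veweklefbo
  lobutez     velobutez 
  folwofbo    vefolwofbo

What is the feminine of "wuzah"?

halmudeh and lobutez both have last vowel 'e' yet inflect differently (zuhalmudeh, velobutez), so the last vowel is not what conditions the rule; the final letter is.
"wuzah" ends in -h. The stems ending in -h (nedzapuh → zunedzapuh, halmudeh → zuhalmudeh, fufkeh → zufufkeh) add the prefix zu-.
So wuzah → zuwuzah.

zuwuzah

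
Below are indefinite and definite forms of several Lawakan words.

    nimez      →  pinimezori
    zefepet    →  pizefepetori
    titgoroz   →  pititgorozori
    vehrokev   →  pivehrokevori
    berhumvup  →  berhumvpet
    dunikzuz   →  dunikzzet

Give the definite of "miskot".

"miskot" has last vowel 'o'. The one such stem in the data (titgoroz → pititgorozori) adds pi- … -ori around the stem, so the same rule applies.
The other pattern: stems whose last vowel is 'u' delete the last vowel and add -et.
So miskot → pimiskotori.

pimiskotori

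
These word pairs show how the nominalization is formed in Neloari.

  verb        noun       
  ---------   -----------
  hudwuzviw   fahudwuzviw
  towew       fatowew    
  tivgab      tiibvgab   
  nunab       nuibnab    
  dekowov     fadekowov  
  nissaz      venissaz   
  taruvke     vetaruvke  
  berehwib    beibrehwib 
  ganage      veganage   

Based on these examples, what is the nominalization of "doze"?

vedoze

"doze" ends in -e. The stems ending in -e (taruvke → vetaruvke, ganage → veganage) add the prefix ve-.
So doze → vedoze.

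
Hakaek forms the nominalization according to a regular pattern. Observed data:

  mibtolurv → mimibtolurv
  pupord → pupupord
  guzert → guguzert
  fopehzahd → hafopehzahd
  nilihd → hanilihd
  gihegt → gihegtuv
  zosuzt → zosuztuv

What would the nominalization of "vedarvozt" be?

"vedarvozt" has second-to-last letter 'z'. The one such stem in the data (zosuzt → zosuztuv) adds -uv, so the same rule applies.
So vedarvozt → vedarvoztuv.

vedarvoztuv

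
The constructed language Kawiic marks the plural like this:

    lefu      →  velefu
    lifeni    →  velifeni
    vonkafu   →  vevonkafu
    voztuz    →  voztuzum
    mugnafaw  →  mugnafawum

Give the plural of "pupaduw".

pupaduwum

lefu and voztuz both have last vowel 'u' yet inflect differently (velefu, voztuzum), so the last vowel is not what conditions the rule; whether the stem ends in a vowel or a consonant is.
"pupaduw" ends in a consonant. The stems ending in a consonant (voztuz → voztuzum, mugnafaw → mugnafawum) add -um.
The other pattern: stems ending in a vowel add the prefix ve-.
So pupaduw → pupaduwum.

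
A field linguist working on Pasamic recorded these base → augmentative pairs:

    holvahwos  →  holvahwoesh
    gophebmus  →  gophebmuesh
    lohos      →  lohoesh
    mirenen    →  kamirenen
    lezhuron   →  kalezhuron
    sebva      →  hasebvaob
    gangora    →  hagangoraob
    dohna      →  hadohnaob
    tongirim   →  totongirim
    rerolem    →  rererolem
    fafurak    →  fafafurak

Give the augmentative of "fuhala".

hafuhalaob

"fuhala" ends in -a. The stems ending in -a (sebva → hasebvaob, gangora → hagangoraob, dohna → hadohnaob) add ha- … -ob around the stem.
So fuhala → hafuhalaob.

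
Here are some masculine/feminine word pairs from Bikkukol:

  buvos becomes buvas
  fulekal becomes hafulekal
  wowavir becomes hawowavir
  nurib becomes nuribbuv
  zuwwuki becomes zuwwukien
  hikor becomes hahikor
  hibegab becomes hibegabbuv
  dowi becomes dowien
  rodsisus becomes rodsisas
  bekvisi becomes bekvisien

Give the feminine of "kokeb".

kokebbuv

dowi and nurib both have last vowel 'i' yet inflect differently (dowien, nuribbuv), so the last vowel is not what conditions the rule; the final letter is.
"kokeb" ends in -b. The stems ending in -b (nurib → nuribbuv, hibegab → hibegabbuv) double the final consonant and add -uv.
The other patterns: stems ending in -s change the last vowel to 'a'; stems ending in -i add -en; stems ending in -l or -r add the prefix ha-.
So kokeb → kokebbuv.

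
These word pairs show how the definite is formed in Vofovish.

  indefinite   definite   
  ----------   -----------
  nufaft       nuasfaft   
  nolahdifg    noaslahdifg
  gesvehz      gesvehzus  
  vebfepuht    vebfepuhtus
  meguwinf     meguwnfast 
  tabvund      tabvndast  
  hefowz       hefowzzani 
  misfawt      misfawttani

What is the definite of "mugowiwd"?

nufaft and vebfepuht both end in -t yet inflect differently (nuasfaft, vebfepuhtus), so the final letter is not what conditions the rule; the second-to-last letter is.
"mugowiwd" has second-to-last letter 'w'. The stems whose second-to-last letter is 'w' (hefowz → hefowzzani, misfawt → misfawttani) double the final consonant and add -ani.
So mugowiwd → mugowiwddani.

mugowiwddani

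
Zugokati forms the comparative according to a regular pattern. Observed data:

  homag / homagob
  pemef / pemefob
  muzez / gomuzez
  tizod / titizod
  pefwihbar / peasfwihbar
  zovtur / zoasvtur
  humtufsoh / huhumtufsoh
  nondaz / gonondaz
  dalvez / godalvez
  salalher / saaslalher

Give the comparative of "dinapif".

nondaz and pefwihbar both have last vowel 'a' yet inflect differently (gonondaz, peasfwihbar), so the last vowel is not what conditions the rule; the final letter is.
"dinapif" ends in -f. The one such stem in the data (pemef → pemefob) adds -ob, so the same rule applies.
So dinapif → dinapifob.

dinapifob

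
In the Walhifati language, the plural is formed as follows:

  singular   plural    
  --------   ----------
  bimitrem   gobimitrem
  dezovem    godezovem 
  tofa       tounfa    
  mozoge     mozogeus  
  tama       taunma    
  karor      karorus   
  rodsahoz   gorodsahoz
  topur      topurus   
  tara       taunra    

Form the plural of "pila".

bimitrem and mozoge both have last vowel 'e' yet inflect differently (gobimitrem, mozogeus), so the last vowel is not what conditions the rule; the final letter is.
"pila" ends in -a. The stems ending in -a (tara → taunra, tama → taunma, tofa → tounfa) insert -un- after the first vowel.
The other patterns: stems ending in -m or -z add the prefix go-; stems ending in -e or -r add -us.
So pila → piunla.

piunla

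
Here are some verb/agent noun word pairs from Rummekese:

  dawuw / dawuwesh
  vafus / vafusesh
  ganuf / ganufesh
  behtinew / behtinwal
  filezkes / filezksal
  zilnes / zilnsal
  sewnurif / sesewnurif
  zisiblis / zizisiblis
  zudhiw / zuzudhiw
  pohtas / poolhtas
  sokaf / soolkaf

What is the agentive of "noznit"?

nonoznit

dawuw and behtinew both end in -w yet inflect differently (dawuwesh, behtinwal), so the final letter is not what conditions the rule; the last vowel is.
"noznit" has last vowel 'i'. The stems whose last vowel is 'i' (sewnurif → sesewnurif, zisiblis → zizisiblis, zudhiw → zuzudhiw) repeat the first consonant+vowel as a prefix.
So noznit → nonoznit.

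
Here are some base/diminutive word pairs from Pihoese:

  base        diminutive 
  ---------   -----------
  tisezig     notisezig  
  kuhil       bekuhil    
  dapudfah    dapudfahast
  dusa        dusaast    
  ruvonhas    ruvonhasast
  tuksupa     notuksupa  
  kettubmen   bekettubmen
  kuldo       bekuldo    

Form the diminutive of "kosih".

tuksupa and dusa both end in -a yet inflect differently (notuksupa, dusaast), so the final letter is not what conditions the rule; the first letter is.
"kosih" begins with k-. The stems beginning with k- (kuhil → bekuhil, kuldo → bekuldo, kettubmen → bekettubmen) add the prefix be-.
So kosih → bekosih.

bekosih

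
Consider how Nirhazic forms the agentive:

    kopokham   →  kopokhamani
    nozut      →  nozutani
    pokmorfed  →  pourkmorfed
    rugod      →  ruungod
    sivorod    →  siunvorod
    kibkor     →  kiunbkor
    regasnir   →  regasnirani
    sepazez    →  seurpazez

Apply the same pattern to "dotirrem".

dourtirrem

pokmorfed and sivorod both end in -d yet inflect differently (pourkmorfed, siunvorod), so the final letter is not what conditions the rule; the last vowel is.
"dotirrem" has last vowel 'e'. The stems whose last vowel is 'e' (pokmorfed → pourkmorfed, sepazez → seurpazez) insert -ur- after the first vowel.
So dotirrem → dourtirrem.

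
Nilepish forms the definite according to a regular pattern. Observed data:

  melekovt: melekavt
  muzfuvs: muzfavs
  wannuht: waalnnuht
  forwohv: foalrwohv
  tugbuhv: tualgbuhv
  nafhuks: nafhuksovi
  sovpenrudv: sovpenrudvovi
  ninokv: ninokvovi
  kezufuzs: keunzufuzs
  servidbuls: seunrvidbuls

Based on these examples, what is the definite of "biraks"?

"biraks" has second-to-last letter 'k'. The stems whose second-to-last letter is 'k' (nafhuks → nafhuksovi, ninokv → ninokvovi) add -ovi.
The other patterns: stems whose second-to-last letter is 'v' change the last vowel to 'a'; stems whose second-to-last letter is 'h' insert -al- after the first vowel; stems whose second-to-last letter is 'l' or 'z' insert -un- after the first vowel.
So biraks → biraksovi.

biraksovi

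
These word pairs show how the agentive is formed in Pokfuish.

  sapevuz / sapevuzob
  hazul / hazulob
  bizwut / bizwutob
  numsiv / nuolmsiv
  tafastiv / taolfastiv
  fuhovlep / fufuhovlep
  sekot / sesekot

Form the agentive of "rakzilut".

rakzilutob

bizwut and sekot both end in -t yet inflect differently (bizwutob, sesekot), so the final letter is not what conditions the rule; the last vowel is.
"rakzilut" has last vowel 'u'. The stems whose last vowel is 'u' (sapevuz → sapevuzob, hazul → hazulob, bizwut → bizwutob) add -ob.
The other patterns: stems whose last vowel is 'i' insert -ol- after the first vowel; stems whose last vowel is 'e' or 'o' repeat the first consonant+vowel as a prefix.
So rakzilut → rakzilutob.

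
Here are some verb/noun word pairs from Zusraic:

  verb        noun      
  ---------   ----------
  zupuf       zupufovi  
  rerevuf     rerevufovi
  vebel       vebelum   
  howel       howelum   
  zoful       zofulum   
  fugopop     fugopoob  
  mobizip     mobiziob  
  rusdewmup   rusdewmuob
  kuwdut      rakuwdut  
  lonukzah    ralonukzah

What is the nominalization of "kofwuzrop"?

kofwuzroob

zupuf and zoful both have last vowel 'u' yet inflect differently (zupufovi, zofulum), so the last vowel is not what conditions the rule; the final letter is.
"kofwuzrop" ends in -p. The stems ending in -p (fugopop → fugopoob, mobizip → mobiziob, rusdewmup → rusdewmuob) drop the final letter and add -ob.
The other patterns: stems ending in -f add -ovi; stems ending in -l add -um; stems ending in -h or -t add the prefix ra-.
So kofwuzrop → kofwuzroob.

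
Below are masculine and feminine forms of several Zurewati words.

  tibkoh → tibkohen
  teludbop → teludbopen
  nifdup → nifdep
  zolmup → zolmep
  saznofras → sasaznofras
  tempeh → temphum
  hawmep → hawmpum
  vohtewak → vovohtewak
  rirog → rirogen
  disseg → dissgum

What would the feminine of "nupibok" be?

nupiboken

teludbop and nifdup both end in -p yet inflect differently (teludbopen, nifdep), so the final letter is not what conditions the rule; the last vowel is.
"nupibok" has last vowel 'o'. The stems whose last vowel is 'o' (teludbop → teludbopen, tibkoh → tibkohen, rirog → rirogen) add -en.
The other patterns: stems whose last vowel is 'a' repeat the first consonant+vowel as a prefix; stems whose last vowel is 'u' change the last vowel to 'e'; stems whose last vowel is 'e' delete the last vowel and add -um.
So nupibok → nupiboken.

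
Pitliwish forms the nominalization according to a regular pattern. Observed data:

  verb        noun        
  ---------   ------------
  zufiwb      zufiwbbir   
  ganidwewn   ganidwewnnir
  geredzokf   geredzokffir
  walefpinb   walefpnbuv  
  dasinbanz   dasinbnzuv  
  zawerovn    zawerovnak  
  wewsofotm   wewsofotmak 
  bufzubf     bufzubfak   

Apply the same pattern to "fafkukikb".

zufiwb and walefpinb both end in -b yet inflect differently (zufiwbbir, walefpnbuv), so the final letter is not what conditions the rule; the second-to-last letter is.
"fafkukikb" has second-to-last letter 'k'. The one such stem in the data (geredzokf → geredzokffir) doubles the final consonant and adds -ir (as do zufiwb, ganidwewn), so the same rule applies.
The other patterns: stems whose second-to-last letter is 'n' delete the last vowel and add -uv; stems whose second-to-last letter is 'b', 't' or 'v' add -ak.
So fafkukikb → fafkukikbbir.

fafkukikbbir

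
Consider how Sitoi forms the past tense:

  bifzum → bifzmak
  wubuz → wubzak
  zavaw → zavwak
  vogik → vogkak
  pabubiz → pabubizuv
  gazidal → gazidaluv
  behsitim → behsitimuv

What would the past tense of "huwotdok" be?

"huwotdok" has 3 vowels. The stems with 3 vowels (pabubiz → pabubizuv, gazidal → gazidaluv, behsitim → behsitimuv) add -uv.
So huwotdok → huwotdokuv.

huwotdokuv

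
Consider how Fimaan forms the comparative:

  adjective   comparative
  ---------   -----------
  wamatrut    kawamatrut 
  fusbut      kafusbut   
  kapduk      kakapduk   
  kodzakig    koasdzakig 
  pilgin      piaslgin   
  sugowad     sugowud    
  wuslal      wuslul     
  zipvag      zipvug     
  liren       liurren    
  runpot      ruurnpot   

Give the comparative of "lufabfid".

luasfabfid

kodzakig and zipvag both end in -g yet inflect differently (koasdzakig, zipvug), so the final letter is not what conditions the rule; the last vowel is.
"lufabfid" has last vowel 'i'. The stems whose last vowel is 'i' (kodzakig → koasdzakig, pilgin → piaslgin) insert -as- after the first vowel.
The other patterns: stems whose last vowel is 'u' add the prefix ka-; stems whose last vowel is 'a' change the last vowel to 'u'; stems whose last vowel is 'e' or 'o' insert -ur- after the first vowel.
So lufabfid → luasfabfid.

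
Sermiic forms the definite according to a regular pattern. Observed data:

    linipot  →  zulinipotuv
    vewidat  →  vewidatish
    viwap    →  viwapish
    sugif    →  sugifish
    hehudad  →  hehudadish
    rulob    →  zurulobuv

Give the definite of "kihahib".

kihahibish

linipot and vewidat both end in -t yet inflect differently (zulinipotuv, vewidatish), so the final letter is not what conditions the rule; the last vowel is.
"kihahib" has last vowel 'i'. The one such stem in the data (sugif → sugifish) adds -ish, so the same rule applies.
The other pattern: stems whose last vowel is 'o' add zu- … -uv around the stem.
So kihahib → kihahibish.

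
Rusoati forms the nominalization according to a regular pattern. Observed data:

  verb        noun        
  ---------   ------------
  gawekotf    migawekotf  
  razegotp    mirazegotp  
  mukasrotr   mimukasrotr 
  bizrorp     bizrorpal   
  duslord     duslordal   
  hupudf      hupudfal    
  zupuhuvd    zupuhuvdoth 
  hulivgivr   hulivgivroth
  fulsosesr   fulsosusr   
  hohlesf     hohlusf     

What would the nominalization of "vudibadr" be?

razegotp and bizrorp both end in -p yet inflect differently (mirazegotp, bizrorpal), so the final letter is not what conditions the rule; the second-to-last letter is.
"vudibadr" has second-to-last letter 'd'. The one such stem in the data (hupudf → hupudfal) adds -al, so the same rule applies.
So vudibadr → vudibadral.

vudibadral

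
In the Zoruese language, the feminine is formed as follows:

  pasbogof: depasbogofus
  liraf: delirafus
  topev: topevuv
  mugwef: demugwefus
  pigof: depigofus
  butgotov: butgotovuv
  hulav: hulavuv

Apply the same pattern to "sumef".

desumefus

pasbogof and butgotov both have last vowel 'o' yet inflect differently (depasbogofus, butgotovuv), so the last vowel is not what conditions the rule; the final letter is.
"sumef" ends in -f. The stems ending in -f (pasbogof → depasbogofus, liraf → delirafus, mugwef → demugwefus) add de- … -us around the stem.
The other pattern: stems ending in -v add -uv.
So sumef → desumefus.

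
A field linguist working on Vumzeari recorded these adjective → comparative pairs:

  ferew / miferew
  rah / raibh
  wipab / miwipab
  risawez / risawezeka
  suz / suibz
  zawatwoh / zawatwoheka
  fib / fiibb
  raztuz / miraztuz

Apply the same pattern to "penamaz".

suz and raztuz both end in -z yet inflect differently (suibz, miraztuz), so the final letter is not what conditions the rule; the number of vowels is.
"penamaz" has 3 vowels. The stems with 3 vowels (zawatwoh → zawatwoheka, risawez → risawezeka) add -eka.
The other patterns: stems with 1 vowel insert -ib- after the first vowel; stems with 2 vowels add the prefix mi-.
So penamaz → penamazeka.

penamazeka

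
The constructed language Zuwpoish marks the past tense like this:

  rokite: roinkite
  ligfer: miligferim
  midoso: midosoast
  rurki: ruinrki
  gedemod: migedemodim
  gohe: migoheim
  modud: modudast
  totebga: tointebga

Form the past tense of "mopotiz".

modud and gedemod both end in -d yet inflect differently (modudast, migedemodim), so the final letter is not what conditions the rule; the first letter is.
"mopotiz" begins with m-. The stems beginning with m- (modud → modudast, midoso → midosoast) add -ast.
So mopotiz → mopotizast.

mopotizast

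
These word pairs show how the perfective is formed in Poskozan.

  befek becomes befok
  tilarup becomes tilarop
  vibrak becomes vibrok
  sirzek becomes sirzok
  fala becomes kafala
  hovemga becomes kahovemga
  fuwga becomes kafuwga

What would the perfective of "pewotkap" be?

pewotkop

vibrak and fala both have last vowel 'a' yet inflect differently (vibrok, kafala), so the last vowel is not what conditions the rule; whether the stem ends in a vowel or a consonant is.
"pewotkap" ends in a consonant. The stems ending in a consonant (befek → befok, tilarup → tilarop, vibrak → vibrok) change the last vowel to 'o'.
The other pattern: stems ending in a vowel add the prefix ka-.
So pewotkap → pewotkop.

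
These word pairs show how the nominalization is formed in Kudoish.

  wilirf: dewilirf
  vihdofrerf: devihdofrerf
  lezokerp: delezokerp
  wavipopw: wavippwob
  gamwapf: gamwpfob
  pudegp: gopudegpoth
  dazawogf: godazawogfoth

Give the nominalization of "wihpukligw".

gowihpukligwoth

wilirf and gamwapf both end in -f yet inflect differently (dewilirf, gamwpfob), so the final letter is not what conditions the rule; the second-to-last letter is.
"wihpukligw" has second-to-last letter 'g'. The stems whose second-to-last letter is 'g' (pudegp → gopudegpoth, dazawogf → godazawogfoth) add go- … -oth around the stem.
So wihpukligw → gowihpukligwoth.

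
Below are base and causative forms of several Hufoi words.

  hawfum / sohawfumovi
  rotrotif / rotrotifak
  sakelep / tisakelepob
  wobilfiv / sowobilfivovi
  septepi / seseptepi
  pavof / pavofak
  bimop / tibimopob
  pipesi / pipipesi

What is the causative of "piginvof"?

piginvofak

bimop and pavof both have last vowel 'o' yet inflect differently (tibimopob, pavofak), so the last vowel is not what conditions the rule; the final letter is.
"piginvof" ends in -f. The stems ending in -f (pavof → pavofak, rotrotif → rotrotifak) add -ak.
The other patterns: stems ending in -p add ti- … -ob around the stem; stems ending in -i repeat the first consonant+vowel as a prefix; stems ending in -m or -v add so- … -ovi around the stem.
So piginvof → piginvofak.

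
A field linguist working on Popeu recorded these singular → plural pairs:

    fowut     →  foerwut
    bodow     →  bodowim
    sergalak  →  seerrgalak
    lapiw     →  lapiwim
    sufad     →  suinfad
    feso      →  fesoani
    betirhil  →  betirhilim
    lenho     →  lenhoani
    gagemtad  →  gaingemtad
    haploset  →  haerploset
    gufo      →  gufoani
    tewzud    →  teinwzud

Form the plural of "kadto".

"kadto" ends in -o. The stems ending in -o (gufo → gufoani, lenho → lenhoani, feso → fesoani) add -ani.
So kadto → kadtoani.

kadtoani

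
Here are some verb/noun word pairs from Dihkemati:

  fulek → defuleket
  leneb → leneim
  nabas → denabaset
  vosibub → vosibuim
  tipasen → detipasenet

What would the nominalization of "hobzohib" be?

hobzohiim

"hobzohib" ends in -b. The stems ending in -b (vosibub → vosibuim, leneb → leneim) drop the final letter and add -im.
The other pattern: stems ending in -k, -n or -s add de- … -et around the stem.
So hobzohib → hobzohiim.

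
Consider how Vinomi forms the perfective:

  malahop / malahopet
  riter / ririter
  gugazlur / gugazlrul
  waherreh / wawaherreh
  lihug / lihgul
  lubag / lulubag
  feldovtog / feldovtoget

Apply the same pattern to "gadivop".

lihug and feldovtog both end in -g yet inflect differently (lihgul, feldovtoget), so the final letter is not what conditions the rule; the last vowel is.
"gadivop" has last vowel 'o'. The stems whose last vowel is 'o' (feldovtog → feldovtoget, malahop → malahopet) add -et.
The other patterns: stems whose last vowel is 'u' delete the last vowel and add -ul; stems whose last vowel is 'a' or 'e' repeat the first consonant+vowel as a prefix.
So gadivop → gadivopet.

gadivopet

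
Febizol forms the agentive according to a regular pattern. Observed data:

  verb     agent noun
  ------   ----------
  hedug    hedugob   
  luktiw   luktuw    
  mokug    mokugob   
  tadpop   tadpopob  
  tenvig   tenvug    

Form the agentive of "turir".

turur

"turir" has last vowel 'i'. The stems whose last vowel is 'i' (tenvig → tenvug, luktiw → luktuw) change the last vowel to 'u'.
The other pattern: stems whose last vowel is 'o' or 'u' add -ob.
So turir → turur.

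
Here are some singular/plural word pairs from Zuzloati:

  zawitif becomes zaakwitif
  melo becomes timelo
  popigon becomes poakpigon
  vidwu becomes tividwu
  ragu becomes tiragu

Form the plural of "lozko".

"lozko" ends in a vowel. The stems ending in a vowel (ragu → tiragu, melo → timelo, vidwu → tividwu) add the prefix ti-.
So lozko → tilozko.

tilozko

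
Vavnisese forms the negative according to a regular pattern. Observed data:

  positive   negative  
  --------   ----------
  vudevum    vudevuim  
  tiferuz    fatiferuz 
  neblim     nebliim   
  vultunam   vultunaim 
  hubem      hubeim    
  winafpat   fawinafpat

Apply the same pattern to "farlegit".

fafarlegit

"farlegit" ends in -t. The one such stem in the data (winafpat → fawinafpat) adds the prefix fa-, so the same rule applies.
The other pattern: stems ending in -m drop the final letter and add -im.
So farlegit → fafarlegit.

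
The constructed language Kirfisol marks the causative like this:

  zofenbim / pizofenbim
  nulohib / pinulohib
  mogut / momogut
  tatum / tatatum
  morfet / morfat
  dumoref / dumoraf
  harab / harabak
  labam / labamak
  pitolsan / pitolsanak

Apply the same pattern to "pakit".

pipakit

"pakit" has last vowel 'i'. The stems whose last vowel is 'i' (zofenbim → pizofenbim, nulohib → pinulohib) add the prefix pi-.
So pakit → pipakit.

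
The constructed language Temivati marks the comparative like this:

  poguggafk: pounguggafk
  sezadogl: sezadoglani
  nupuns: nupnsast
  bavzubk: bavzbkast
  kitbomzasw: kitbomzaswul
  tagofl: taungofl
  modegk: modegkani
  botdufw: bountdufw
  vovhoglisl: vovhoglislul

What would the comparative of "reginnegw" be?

reginnegwani

modegk and poguggafk both end in -k yet inflect differently (modegkani, pounguggafk), so the final letter is not what conditions the rule; the second-to-last letter is.
"reginnegw" has second-to-last letter 'g'. The stems whose second-to-last letter is 'g' (modegk → modegkani, sezadogl → sezadoglani) add -ani.
The other patterns: stems whose second-to-last letter is 'f' insert -un- after the first vowel; stems whose second-to-last letter is 's' add -ul; stems whose second-to-last letter is 'b' or 'n' delete the last vowel and add -ast.
So reginnegw → reginnegwani.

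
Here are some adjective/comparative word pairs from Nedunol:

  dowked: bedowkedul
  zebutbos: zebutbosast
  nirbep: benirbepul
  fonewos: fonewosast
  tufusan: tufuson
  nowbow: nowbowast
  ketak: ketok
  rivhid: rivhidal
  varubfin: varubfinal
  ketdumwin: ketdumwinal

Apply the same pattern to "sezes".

besezesul

dowked and rivhid both end in -d yet inflect differently (bedowkedul, rivhidal), so the final letter is not what conditions the rule; the last vowel is.
"sezes" has last vowel 'e'. The stems whose last vowel is 'e' (dowked → bedowkedul, nirbep → benirbepul) add be- … -ul around the stem.
So sezes → besezesul.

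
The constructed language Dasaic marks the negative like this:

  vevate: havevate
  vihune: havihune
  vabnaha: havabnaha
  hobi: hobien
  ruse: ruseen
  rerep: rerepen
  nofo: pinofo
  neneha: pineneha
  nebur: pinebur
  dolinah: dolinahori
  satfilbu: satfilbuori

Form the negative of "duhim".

duhimori

"duhim" begins with d-. The one such stem in the data (dolinah → dolinahori) adds -ori, so the same rule applies.
So duhim → duhimori.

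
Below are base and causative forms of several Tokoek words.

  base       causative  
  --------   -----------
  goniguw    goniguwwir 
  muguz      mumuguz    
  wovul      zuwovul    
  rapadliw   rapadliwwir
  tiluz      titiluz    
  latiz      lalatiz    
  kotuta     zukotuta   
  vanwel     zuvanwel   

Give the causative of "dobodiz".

dodobodiz

latiz and rapadliw both have last vowel 'i' yet inflect differently (lalatiz, rapadliwwir), so the last vowel is not what conditions the rule; the final letter is.
"dobodiz" ends in -z. The stems ending in -z (latiz → lalatiz, tiluz → titiluz, muguz → mumuguz) repeat the first consonant+vowel as a prefix.
The other patterns: stems ending in -w double the final consonant and add -ir; stems ending in -a or -l add the prefix zu-.
So dobodiz → dodobodiz.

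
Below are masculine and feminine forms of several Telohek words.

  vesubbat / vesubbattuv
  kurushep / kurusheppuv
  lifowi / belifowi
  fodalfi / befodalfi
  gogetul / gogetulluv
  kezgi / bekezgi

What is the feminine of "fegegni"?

befegegni

kurushep and kezgi both begin with k- yet inflect differently (kurusheppuv, bekezgi), so the first letter is not what conditions the rule; whether the stem ends in a vowel or a consonant is.
"fegegni" ends in a vowel. The stems ending in a vowel (fodalfi → befodalfi, lifowi → belifowi, kezgi → bekezgi) add the prefix be-.
So fegegni → befegegni.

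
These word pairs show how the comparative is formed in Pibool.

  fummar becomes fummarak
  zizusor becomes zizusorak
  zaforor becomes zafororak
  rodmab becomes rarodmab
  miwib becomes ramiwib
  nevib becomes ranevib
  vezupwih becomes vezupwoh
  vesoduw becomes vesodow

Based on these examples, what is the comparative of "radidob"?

fummar and rodmab both have last vowel 'a' yet inflect differently (fummarak, rarodmab), so the last vowel is not what conditions the rule; the final letter is.
"radidob" ends in -b. The stems ending in -b (rodmab → rarodmab, miwib → ramiwib, nevib → ranevib) add the prefix ra-.
The other patterns: stems ending in -r add -ak; stems ending in -h or -w change the last vowel to 'o'.
So radidob → raradidob.

raradidob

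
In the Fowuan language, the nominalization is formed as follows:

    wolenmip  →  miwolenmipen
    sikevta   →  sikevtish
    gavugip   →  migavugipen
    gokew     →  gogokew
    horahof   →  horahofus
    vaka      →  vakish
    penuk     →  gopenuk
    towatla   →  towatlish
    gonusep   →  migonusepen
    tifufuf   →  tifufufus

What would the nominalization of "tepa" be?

tifufuf and penuk both have last vowel 'u' yet inflect differently (tifufufus, gopenuk), so the last vowel is not what conditions the rule; the final letter is.
"tepa" ends in -a. The stems ending in -a (vaka → vakish, sikevta → sikevtish, towatla → towatlish) drop the final letter and add -ish.
The other patterns: stems ending in -f add -us; stems ending in -p add mi- … -en around the stem; stems ending in -k or -w add the prefix go-.
So tepa → tepish.

tepish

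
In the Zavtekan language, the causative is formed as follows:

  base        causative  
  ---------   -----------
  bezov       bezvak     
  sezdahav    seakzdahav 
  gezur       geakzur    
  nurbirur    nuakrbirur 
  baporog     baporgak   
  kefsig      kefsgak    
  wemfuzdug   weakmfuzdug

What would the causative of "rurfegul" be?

ruakrfegul

"rurfegul" has last vowel 'u'. The stems whose last vowel is 'u' (nurbirur → nuakrbirur, wemfuzdug → weakmfuzdug, gezur → geakzur) insert -ak- after the first vowel.
So rurfegul → ruakrfegul.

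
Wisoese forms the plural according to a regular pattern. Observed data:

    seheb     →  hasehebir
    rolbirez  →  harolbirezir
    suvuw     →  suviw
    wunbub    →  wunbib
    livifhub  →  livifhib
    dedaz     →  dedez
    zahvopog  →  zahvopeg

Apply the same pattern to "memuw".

memiw

"memuw" has last vowel 'u'. The stems whose last vowel is 'u' (suvuw → suviw, wunbub → wunbib, livifhub → livifhib) change the last vowel to 'i'.
So memuw → memiw.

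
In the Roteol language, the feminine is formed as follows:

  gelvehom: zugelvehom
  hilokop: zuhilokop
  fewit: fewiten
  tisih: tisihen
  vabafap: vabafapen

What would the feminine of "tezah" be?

tezahen

hilokop and vabafap both end in -p yet inflect differently (zuhilokop, vabafapen), so the final letter is not what conditions the rule; the last vowel is.
"tezah" has last vowel 'a'. The one such stem in the data (vabafap → vabafapen) adds -en, so the same rule applies.
So tezah → tezahen.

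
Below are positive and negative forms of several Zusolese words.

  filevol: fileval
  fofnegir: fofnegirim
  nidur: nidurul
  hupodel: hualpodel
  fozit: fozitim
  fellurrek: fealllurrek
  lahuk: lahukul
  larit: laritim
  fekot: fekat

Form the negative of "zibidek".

hupodel and filevol both end in -l yet inflect differently (hualpodel, fileval), so the final letter is not what conditions the rule; the last vowel is.
"zibidek" has last vowel 'e'. The stems whose last vowel is 'e' (hupodel → hualpodel, fellurrek → fealllurrek) insert -al- after the first vowel.
The other patterns: stems whose last vowel is 'o' change the last vowel to 'a'; stems whose last vowel is 'i' add -im; stems whose last vowel is 'u' add -ul.
So zibidek → zialbidek.

zialbidek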